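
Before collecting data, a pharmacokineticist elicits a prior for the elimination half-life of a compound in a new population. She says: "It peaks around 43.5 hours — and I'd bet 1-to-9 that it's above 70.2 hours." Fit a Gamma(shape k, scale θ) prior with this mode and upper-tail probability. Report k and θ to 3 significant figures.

k ≈ 9.21, θ ≈ 5.3

Gamma(k,θ) with k>1 has mode (k−1)θ, so θ = 43.5/(k−1).
Need P(X < 70.2) = 0.9 with θ tied to k this way. Start at k = 2, θ = 43.5: P(X<70.2) ≈ 0.480.
Too low — raise k to concentrate. Iterating converges to k ≈ 9.21.
Then θ = 43.5/(9.21−1) ≈ 5.3.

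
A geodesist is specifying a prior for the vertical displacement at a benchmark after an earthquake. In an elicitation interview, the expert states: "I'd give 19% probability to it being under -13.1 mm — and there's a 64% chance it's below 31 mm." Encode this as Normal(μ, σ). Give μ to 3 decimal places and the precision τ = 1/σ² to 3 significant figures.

For Normal(μ,σ), the p-quantile is μ + z_p·σ. Here z_{0.19} = -0.8779, z_{0.64} = 0.3585.
So -13.1 = μ − 0.8779σ and 31 = μ + 0.3585σ.
Subtracting: σ = (31 − -13.1)/(0.3585 − (-0.8779)) = 35.669.
Then μ = -13.1 − (-0.8779)·35.669 = 18.214.
Precision τ = 1/σ² = 1/35.67² = 0.000786.

μ = 18.214, τ = 0.000786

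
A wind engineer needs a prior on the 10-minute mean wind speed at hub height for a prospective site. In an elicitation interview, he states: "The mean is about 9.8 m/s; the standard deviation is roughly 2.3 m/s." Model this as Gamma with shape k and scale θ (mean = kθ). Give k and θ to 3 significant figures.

For Gamma(k, scale θ): mean = kθ, variance = kθ², so CV = 1/√k.
CV = SD/mean = 2.3/9.8 = 0.2347, hence k = 1/CV² = 18.2.
Then θ = mean/k = 9.8/18.2 = 0.54.

k ≈ 18.2, θ ≈ 0.54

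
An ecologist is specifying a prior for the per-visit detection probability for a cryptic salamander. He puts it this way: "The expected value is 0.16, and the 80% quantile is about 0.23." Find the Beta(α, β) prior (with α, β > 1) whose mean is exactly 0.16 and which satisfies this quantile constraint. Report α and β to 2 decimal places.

α ≈ 2.62, β ≈ 13.76

With mean 0.16 fixed, write α = 0.16s, β = 0.84s where s = α+β.
Need P(θ < 0.23) = 0.8 under Beta(0.16s, 0.84s). Normal approximation: (q−m)/√(m(1−m)/s) ≈ z_{0.8} = 0.842, so s ≈ 0.16·0.84·(0.842)²/(0.23−0.16)² = 19.4.
At s = 19.4: P(θ<0.23) ≈ 0.814. Adjusting to match 0.8 gives s ≈ 16.39.
So α = 0.16·16.39 ≈ 2.62, β = 0.84·16.39 ≈ 13.76.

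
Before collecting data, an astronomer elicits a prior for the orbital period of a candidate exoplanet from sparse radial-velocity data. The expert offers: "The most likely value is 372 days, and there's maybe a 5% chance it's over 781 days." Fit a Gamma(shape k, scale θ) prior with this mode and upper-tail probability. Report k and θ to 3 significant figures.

k ≈ 6.02, θ ≈ 74.1

Gamma(k,θ) with k>1 has mode (k−1)θ, so θ = 372/(k−1).
Need P(X < 781) = 0.95 with θ tied to k this way. Start at k = 2, θ = 372: P(X<781) ≈ 0.620.
Too low — raise k to concentrate. Iterating converges to k ≈ 6.02.
Then θ = 372/(6.02−1) ≈ 74.1.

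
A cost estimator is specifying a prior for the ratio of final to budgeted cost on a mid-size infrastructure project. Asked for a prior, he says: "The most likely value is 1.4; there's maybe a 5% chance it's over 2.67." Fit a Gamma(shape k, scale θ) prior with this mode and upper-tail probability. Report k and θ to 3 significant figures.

k ≈ 7.67, θ ≈ 0.21

Gamma(k,θ) with k>1 has mode (k−1)θ, so θ = 1.4/(k−1).
Need P(X < 2.67) = 0.95 with θ tied to k this way. Start at k = 2, θ = 1.4: P(X<2.67) ≈ 0.568.
Too low — raise k to concentrate. Iterating converges to k ≈ 7.67.
Then θ = 1.4/(7.67−1) ≈ 0.21.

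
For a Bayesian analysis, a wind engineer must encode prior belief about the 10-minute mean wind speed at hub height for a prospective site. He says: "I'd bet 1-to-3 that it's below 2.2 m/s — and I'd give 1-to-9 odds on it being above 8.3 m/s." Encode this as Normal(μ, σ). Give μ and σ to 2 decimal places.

For Normal(μ,σ), the p-quantile is μ + z_p·σ. Here z_{0.25} = -0.6745, z_{0.9} = 1.282.
So 2.2 = μ − 0.6745σ and 8.3 = μ + 1.282σ.
Subtracting: σ = (8.3 − 2.2)/(1.282 − (-0.6745)) = 3.12.
Then μ = 2.2 − (-0.6745)·3.12 = 4.30.

μ = 4.30, σ = 3.12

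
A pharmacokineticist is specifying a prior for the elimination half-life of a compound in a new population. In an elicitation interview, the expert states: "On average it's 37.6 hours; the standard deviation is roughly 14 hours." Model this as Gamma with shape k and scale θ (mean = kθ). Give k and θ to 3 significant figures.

For Gamma(k, scale θ): mean = kθ, variance = kθ², so CV = 1/√k.
CV = SD/mean = 14/37.6 = 0.3723, hence k = 1/CV² = 7.21.
Then θ = mean/k = 37.6/7.21 = 5.21.

k ≈ 7.21, θ ≈ 5.21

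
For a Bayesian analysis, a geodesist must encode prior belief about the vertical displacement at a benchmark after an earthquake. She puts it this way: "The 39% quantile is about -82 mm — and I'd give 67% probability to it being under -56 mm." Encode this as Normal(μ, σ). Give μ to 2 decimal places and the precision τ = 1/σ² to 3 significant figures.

The p-quantile of Normal(μ,σ) is μ + z_p·σ, with z_{0.39} = -0.2793 and z_{0.67} = 0.4399.
Eliminate σ: μ = (z₂·x₁ − z₁·x₂)/(z₂ − z₁) = (0.4399·-82 − (-0.2793)·-56)/0.7192 = -71.90.
Then σ = (x₂ − x₁)/(z₂ − z₁) = (-56 − -82)/0.7192 = 36.15.
Precision τ = 1/σ² = 1/36.15² = 0.000765.

μ = -71.90, τ = 0.000765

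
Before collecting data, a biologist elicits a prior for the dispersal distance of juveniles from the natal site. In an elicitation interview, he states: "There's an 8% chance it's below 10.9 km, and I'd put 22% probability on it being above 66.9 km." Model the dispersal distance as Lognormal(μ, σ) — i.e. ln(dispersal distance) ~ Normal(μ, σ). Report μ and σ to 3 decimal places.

μ ≈ 3.560, σ ≈ 0.833

If T ~ Lognormal(μ,σ) then ln T ~ Normal(μ,σ), so the p-quantile of ln T is μ + z_p·σ.
ln(10.9) = 2.389 and ln(66.9) = 4.203; z_{0.08} = -1.405, z_{0.78} = 0.7722.
σ = (4.203 − 2.389)/(0.7722 − (-1.405)) = 0.833.
μ = 2.389 − (-1.405)·0.833 = 3.560.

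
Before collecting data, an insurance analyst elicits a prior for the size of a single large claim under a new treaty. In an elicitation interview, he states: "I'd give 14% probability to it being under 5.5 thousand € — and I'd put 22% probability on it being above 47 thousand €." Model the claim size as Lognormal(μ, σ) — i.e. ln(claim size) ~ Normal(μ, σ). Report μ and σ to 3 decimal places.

If T ~ Lognormal(μ,σ) then ln T ~ Normal(μ,σ), so the p-quantile of ln T is μ + z_p·σ.
ln(5.5) = 1.705 and ln(47) = 3.85; z_{0.14} = -1.08, z_{0.78} = 0.7722.
σ = (3.85 − 1.705)/(0.7722 − (-1.08)) = 1.158.
μ = 1.705 − (-1.08)·1.158 = 2.956.

μ ≈ 2.956, σ ≈ 1.158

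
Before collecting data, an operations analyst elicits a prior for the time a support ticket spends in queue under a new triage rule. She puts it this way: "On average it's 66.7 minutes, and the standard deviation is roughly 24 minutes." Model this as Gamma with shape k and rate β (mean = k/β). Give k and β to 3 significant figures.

For Gamma(k, rate β): mean = k/β, variance = k/β², so CV = 1/√k.
CV = SD/mean = 24/66.7 = 0.3598, hence k = 1/CV² = 7.72.
Then β = k/mean = 7.72/66.7 = 0.116.

k ≈ 7.72, β ≈ 0.116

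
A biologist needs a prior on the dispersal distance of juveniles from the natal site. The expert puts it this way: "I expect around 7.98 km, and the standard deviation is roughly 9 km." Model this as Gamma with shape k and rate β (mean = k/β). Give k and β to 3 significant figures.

For Gamma(k, rate β): mean = k/β, variance = k/β², so CV = 1/√k.
CV = SD/mean = 9/7.98 = 1.128, hence k = 1/CV² = 0.786.
Then β = k/mean = 0.786/7.98 = 0.0985.

k ≈ 0.786, β ≈ 0.0985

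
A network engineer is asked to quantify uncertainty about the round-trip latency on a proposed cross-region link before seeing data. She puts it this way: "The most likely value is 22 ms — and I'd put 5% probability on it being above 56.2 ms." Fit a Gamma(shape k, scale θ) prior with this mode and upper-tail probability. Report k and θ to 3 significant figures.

Gamma(k,θ) with k>1 has mode (k−1)θ, so θ = 22/(k−1).
Need P(X < 56.2) = 0.95 with θ tied to k this way. Start at k = 2, θ = 22: P(X<56.2) ≈ 0.724.
Too low — raise k to concentrate. Iterating converges to k ≈ 4.08.
Then θ = 22/(4.08−1) ≈ 7.14.

k ≈ 4.08, θ ≈ 7.14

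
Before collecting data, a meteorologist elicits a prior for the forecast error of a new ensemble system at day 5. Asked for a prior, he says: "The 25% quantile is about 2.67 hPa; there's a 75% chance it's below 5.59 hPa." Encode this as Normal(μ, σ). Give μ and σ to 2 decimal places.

μ = 4.13, σ = 2.16

For Normal(μ,σ), the p-quantile is μ + z_p·σ. Here z_{0.25} = -0.6745, z_{0.75} = 0.6745.
So 2.67 = μ − 0.6745σ and 5.59 = μ + 0.6745σ.
Subtracting: σ = (5.59 − 2.67)/(0.6745 − (-0.6745)) = 2.16.
Then μ = 2.67 − (-0.6745)·2.16 = 4.13.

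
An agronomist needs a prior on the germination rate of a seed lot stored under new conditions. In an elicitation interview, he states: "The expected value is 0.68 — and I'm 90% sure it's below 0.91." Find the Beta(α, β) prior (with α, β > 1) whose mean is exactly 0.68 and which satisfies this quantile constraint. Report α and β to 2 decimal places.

With mean 0.68 fixed, write α = 0.68s, β = 0.32s where s = α+β.
Need P(θ < 0.91) = 0.9 under Beta(0.68s, 0.32s). Normal approximation: (q−m)/√(m(1−m)/s) ≈ z_{0.9} = 1.28, so s ≈ 0.68·0.32·(1.28)²/(0.91−0.68)² = 6.8.
At s = 6.8: P(θ<0.91) ≈ 0.935. Adjusting to match 0.9 gives s ≈ 5.15.
So α = 0.68·5.15 ≈ 3.50, β = 0.32·5.15 ≈ 1.65.

α ≈ 3.50, β ≈ 1.65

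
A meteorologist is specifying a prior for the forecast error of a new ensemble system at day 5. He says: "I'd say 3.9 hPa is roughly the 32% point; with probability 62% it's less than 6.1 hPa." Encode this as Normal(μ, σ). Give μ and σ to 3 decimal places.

The p-quantile of Normal(μ,σ) is μ + z_p·σ, with z_{0.32} = -0.4677 and z_{0.62} = 0.3055.
Eliminate σ: μ = (z₂·x₁ − z₁·x₂)/(z₂ − z₁) = (0.3055·3.9 − (-0.4677)·6.1)/0.7732 = 5.231.
Then σ = (x₂ − x₁)/(z₂ − z₁) = (6.1 − 3.9)/0.7732 = 2.845.

μ = 5.231, σ = 2.845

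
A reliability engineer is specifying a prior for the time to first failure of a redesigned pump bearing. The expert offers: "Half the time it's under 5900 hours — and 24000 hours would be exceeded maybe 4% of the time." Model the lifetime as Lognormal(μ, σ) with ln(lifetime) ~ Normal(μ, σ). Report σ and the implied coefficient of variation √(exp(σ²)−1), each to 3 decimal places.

σ ≈ 0.801, CV ≈ 0.949

If T ~ Lognormal(μ,σ) then ln T ~ Normal(μ,σ), so the p-quantile of ln T is μ + z_p·σ.
ln(5900) = 8.683 and ln(24000) = 10.09; z_{0.5} = 0, z_{0.96} = 1.751.
σ = (10.09 − 8.683)/(1.751 − (0)) = 0.801.
μ = 8.683 − (0)·0.801 = 8.683.
CV = √(exp(σ²)−1) = √(exp(0.6423)−1) = 0.949.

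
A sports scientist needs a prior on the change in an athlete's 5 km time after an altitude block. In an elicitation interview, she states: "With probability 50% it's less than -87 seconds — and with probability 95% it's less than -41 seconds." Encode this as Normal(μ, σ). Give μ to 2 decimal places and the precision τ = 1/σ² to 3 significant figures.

μ = -87.00, τ = 0.00128

For Normal(μ,σ), the p-quantile is μ + z_p·σ. Here z_{0.5} = 0, z_{0.95} = 1.645.
So -87 = μ + 0σ and -41 = μ + 1.645σ.
Subtracting: σ = (-41 − -87)/(1.645 − (0)) = 27.97.
Then μ = -87 − (0)·27.97 = -87.00.
Precision τ = 1/σ² = 1/27.97² = 0.00128.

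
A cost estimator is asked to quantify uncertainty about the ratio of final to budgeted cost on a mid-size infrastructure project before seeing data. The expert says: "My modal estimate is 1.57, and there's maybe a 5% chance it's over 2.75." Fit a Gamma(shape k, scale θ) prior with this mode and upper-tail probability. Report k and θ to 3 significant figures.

Gamma(k,θ) with k>1 has mode (k−1)θ, so θ = 1.57/(k−1).
Need P(X < 2.75) = 0.95 with θ tied to k this way. Start at k = 2, θ = 1.57: P(X<2.75) ≈ 0.523.
Too low — raise k to concentrate. Iterating converges to k ≈ 9.88.
Then θ = 1.57/(9.88−1) ≈ 0.177.

k ≈ 9.88, θ ≈ 0.177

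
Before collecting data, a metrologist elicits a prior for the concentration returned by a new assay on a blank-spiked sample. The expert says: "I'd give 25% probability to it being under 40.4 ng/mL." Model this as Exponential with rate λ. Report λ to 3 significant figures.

λ ≈ 0.00712

P(T < 40.4) = 1 − e^(−λ·40.4) = 0.25, so λ = −ln(1−0.25)/40.4 = −ln(0.75)/40.4 = 0.00712.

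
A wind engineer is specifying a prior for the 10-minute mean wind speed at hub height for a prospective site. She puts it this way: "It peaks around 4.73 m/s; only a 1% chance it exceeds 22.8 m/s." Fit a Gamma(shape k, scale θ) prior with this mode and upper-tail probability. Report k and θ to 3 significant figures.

k ≈ 2.6, θ ≈ 2.95

Gamma(k,θ) with k>1 has mode (k−1)θ, so θ = 4.73/(k−1).
Need P(X < 22.8) = 0.99 with θ tied to k this way. Start at k = 2, θ = 4.73: P(X<22.8) ≈ 0.953.
Too low — raise k to concentrate. Iterating converges to k ≈ 2.6.
Then θ = 4.73/(2.6−1) ≈ 2.95.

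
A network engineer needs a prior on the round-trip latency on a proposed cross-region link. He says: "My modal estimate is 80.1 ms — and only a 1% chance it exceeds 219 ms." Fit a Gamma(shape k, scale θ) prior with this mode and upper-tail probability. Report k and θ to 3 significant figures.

k ≈ 5.55, θ ≈ 17.6

Gamma(k,θ) with k>1 has mode (k−1)θ, so θ = 80.1/(k−1).
Need P(X < 219) = 0.99 with θ tied to k this way. Start at k = 2, θ = 80.1: P(X<219) ≈ 0.757.
Too low — raise k to concentrate. Iterating converges to k ≈ 5.55.
Then θ = 80.1/(5.55−1) ≈ 17.6.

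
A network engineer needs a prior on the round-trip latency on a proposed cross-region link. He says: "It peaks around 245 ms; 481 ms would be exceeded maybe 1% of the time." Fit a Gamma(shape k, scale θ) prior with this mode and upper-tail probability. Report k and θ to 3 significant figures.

Gamma(k,θ) with k>1 has mode (k−1)θ, so θ = 245/(k−1).
Need P(X < 481) = 0.99 with θ tied to k this way. Start at k = 2, θ = 245: P(X<481) ≈ 0.584.
Too low — raise k to concentrate. Iterating converges to k ≈ 11.8.
Then θ = 245/(11.8−1) ≈ 22.6.

k ≈ 11.8, θ ≈ 22.6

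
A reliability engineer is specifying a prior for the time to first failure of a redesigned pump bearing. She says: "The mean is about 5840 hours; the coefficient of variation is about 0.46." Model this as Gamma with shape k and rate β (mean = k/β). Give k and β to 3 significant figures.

For Gamma(k, rate β): mean = k/β, variance = k/β², so CV = 1/√k.
CV = 0.46, hence k = 1/CV² = 4.73.
Then β = k/mean = 4.73/5840 = 0.000809.

k ≈ 4.73, β ≈ 0.000809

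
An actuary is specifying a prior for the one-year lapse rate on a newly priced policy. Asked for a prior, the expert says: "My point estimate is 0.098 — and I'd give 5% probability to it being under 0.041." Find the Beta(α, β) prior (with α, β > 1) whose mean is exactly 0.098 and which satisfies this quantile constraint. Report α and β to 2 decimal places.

α ≈ 5.18, β ≈ 47.63

With mean 0.098 fixed, write α = 0.098s, β = 0.902s where s = α+β.
Need P(θ < 0.041) = 0.05 under Beta(0.098s, 0.902s). Normal approximation: (q−m)/√(m(1−m)/s) ≈ z_{0.05} = -1.64, so s ≈ 0.098·0.902·(-1.64)²/(0.041−0.098)² = 73.6.
At s = 73.6: P(θ<0.041) ≈ 0.023. Adjusting to match 0.05 gives s ≈ 52.81.
So α = 0.098·52.81 ≈ 5.18, β = 0.902·52.81 ≈ 47.63.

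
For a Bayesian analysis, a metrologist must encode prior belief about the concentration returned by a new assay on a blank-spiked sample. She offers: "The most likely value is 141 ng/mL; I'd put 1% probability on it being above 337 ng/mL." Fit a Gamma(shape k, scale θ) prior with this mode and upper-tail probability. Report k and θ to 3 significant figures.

k ≈ 7.24, θ ≈ 22.6

Gamma(k,θ) with k>1 has mode (k−1)θ, so θ = 141/(k−1).
Need P(X < 337) = 0.99 with θ tied to k this way. Start at k = 2, θ = 141: P(X<337) ≈ 0.689.
Too low — raise k to concentrate. Iterating converges to k ≈ 7.24.
Then θ = 141/(7.24−1) ≈ 22.6.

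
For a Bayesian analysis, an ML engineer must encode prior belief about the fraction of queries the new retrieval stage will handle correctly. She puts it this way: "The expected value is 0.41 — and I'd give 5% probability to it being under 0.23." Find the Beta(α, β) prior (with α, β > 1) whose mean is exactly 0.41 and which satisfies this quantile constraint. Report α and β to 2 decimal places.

With mean 0.41 fixed, write α = 0.41s, β = 0.59s where s = α+β.
Need P(θ < 0.23) = 0.05 under Beta(0.41s, 0.59s). Normal approximation: (q−m)/√(m(1−m)/s) ≈ z_{0.05} = -1.64, so s ≈ 0.41·0.59·(-1.64)²/(0.23−0.41)² = 20.2.
At s = 20.2: P(θ<0.23) ≈ 0.040. Adjusting to match 0.05 gives s ≈ 18.02.
So α = 0.41·18.02 ≈ 7.39, β = 0.59·18.02 ≈ 10.63.

α ≈ 7.39, β ≈ 10.63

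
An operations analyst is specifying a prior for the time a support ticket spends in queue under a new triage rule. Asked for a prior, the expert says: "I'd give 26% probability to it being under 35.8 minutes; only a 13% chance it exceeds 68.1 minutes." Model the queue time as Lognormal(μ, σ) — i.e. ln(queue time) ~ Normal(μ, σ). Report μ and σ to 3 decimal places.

μ ≈ 3.812, σ ≈ 0.363

If T ~ Lognormal(μ,σ) then ln T ~ Normal(μ,σ), so the p-quantile of ln T is μ + z_p·σ.
ln(35.8) = 3.578 and ln(68.1) = 4.221; z_{0.26} = -0.6433, z_{0.87} = 1.126.
σ = (4.221 − 3.578)/(1.126 − (-0.6433)) = 0.363.
μ = 3.578 − (-0.6433)·0.363 = 3.812.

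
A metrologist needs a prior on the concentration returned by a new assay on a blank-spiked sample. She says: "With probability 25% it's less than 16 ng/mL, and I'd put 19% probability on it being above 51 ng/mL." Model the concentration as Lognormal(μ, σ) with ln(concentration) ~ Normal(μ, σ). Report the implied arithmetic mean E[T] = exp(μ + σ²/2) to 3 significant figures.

If T ~ Lognormal(μ,σ) then ln T ~ Normal(μ,σ), so the p-quantile of ln T is μ + z_p·σ.
ln(16) = 2.773 and ln(51) = 3.932; z_{0.25} = -0.6745, z_{0.81} = 0.8779.
σ = (3.932 − 2.773)/(0.8779 − (-0.6745)) = 0.747.
μ = 2.773 − (-0.6745)·0.747 = 3.276.
E[T] = exp(μ + σ²/2) = exp(3.276 + 0.2788) = 35 ng/mL.

E[T] ≈ 35 ng/mL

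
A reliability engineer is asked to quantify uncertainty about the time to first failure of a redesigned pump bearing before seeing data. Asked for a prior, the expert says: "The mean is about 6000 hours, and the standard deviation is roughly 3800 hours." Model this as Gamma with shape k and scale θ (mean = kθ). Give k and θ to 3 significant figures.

k ≈ 2.49, θ ≈ 2410

For Gamma(k, scale θ): mean = kθ, variance = kθ², so CV = 1/√k.
CV = SD/mean = 3800/6000 = 0.6333, hence k = 1/CV² = 2.49.
Then θ = mean/k = 6000/2.49 = 2410.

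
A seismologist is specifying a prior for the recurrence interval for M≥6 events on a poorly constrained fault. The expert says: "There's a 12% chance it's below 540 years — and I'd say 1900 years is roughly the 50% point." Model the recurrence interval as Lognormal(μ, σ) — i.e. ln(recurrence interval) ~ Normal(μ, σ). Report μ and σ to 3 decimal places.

If T ~ Lognormal(μ,σ) then ln T ~ Normal(μ,σ), so the p-quantile of ln T is μ + z_p·σ.
ln(540) = 6.292 and ln(1900) = 7.55; z_{0.12} = -1.175, z_{0.5} = 0.
σ = (7.55 − 6.292)/(0 − (-1.175)) = 1.071.
μ = 6.292 − (-1.175)·1.071 = 7.550.

μ ≈ 7.550, σ ≈ 1.071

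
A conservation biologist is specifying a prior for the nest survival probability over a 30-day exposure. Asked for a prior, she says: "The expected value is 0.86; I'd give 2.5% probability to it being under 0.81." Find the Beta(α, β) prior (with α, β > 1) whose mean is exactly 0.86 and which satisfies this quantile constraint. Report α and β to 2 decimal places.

With mean 0.86 fixed, write α = 0.86s, β = 0.14s where s = α+β.
Need P(θ < 0.81) = 0.025 under Beta(0.86s, 0.14s). Normal approximation: (q−m)/√(m(1−m)/s) ≈ z_{0.025} = -1.96, so s ≈ 0.86·0.14·(-1.96)²/(0.81−0.86)² = 185.0.
At s = 185.0: P(θ<0.81) ≈ 0.032. Adjusting to match 0.025 gives s ≈ 209.46.
So α = 0.86·209.46 ≈ 180.13, β = 0.14·209.46 ≈ 29.32.

α ≈ 180.13, β ≈ 29.32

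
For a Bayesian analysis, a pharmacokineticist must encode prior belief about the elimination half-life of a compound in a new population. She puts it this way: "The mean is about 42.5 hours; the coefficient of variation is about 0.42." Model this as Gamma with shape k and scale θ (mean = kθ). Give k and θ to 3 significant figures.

For Gamma(k, scale θ): mean = kθ, variance = kθ², so CV = 1/√k.
CV = 0.42, hence k = 1/CV² = 5.67.
Then θ = mean/k = 42.5/5.67 = 7.5.

k ≈ 5.67, θ ≈ 7.5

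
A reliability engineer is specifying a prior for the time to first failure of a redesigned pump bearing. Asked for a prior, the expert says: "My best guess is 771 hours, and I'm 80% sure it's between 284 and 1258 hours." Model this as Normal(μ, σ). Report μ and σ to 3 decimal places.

μ = 771.000, σ = 380.008

A symmetric 80% interval runs μ ± z·σ with z = 1.282.
Half-width = 487, so σ = 487/1.282 = 380.008.
μ is the stated best guess, 771.000.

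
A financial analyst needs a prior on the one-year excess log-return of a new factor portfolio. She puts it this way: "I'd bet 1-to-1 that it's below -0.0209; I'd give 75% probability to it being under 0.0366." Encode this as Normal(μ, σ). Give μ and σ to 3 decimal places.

μ = -0.021, σ = 0.085

The p-quantile of Normal(μ,σ) is μ + z_p·σ, with z_{0.5} = 0 and z_{0.75} = 0.6745.
Eliminate σ: μ = (z₂·x₁ − z₁·x₂)/(z₂ − z₁) = (0.6745·-0.0209 − (0)·0.0366)/0.6745 = -0.021.
Then σ = (x₂ − x₁)/(z₂ − z₁) = (0.0366 − -0.0209)/0.6745 = 0.085.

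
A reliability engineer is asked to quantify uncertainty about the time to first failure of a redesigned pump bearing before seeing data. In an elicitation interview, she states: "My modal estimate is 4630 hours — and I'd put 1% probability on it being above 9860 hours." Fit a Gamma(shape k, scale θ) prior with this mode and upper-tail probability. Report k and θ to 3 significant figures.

Gamma(k,θ) with k>1 has mode (k−1)θ, so θ = 4630/(k−1).
Need P(X < 9860) = 0.99 with θ tied to k this way. Start at k = 2, θ = 4630: P(X<9860) ≈ 0.628.
Too low — raise k to concentrate. Iterating converges to k ≈ 9.49.
Then θ = 4630/(9.49−1) ≈ 545.

k ≈ 9.49, θ ≈ 545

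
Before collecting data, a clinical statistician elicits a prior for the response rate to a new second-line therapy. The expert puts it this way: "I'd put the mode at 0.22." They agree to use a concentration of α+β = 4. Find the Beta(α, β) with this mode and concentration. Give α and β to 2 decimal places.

For α,β > 1 the Beta mode is (α−1)/(α+β−2). With α+β = 4, the mode is (α−1)/2.
Set (α−1)/2 = 0.22 → α = 1 + 0.22·2 = 1.44.
β = 4 − α = 2.56.

α = 1.44, β = 2.56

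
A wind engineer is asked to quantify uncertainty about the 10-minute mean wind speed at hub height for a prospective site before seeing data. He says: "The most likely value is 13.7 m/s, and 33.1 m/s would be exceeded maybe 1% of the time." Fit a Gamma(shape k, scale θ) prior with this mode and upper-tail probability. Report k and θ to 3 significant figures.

Gamma(k,θ) with k>1 has mode (k−1)θ, so θ = 13.7/(k−1).
Need P(X < 33.1) = 0.99 with θ tied to k this way. Start at k = 2, θ = 13.7: P(X<33.1) ≈ 0.695.
Too low — raise k to concentrate. Iterating converges to k ≈ 7.08.
Then θ = 13.7/(7.08−1) ≈ 2.25.

k ≈ 7.08, θ ≈ 2.25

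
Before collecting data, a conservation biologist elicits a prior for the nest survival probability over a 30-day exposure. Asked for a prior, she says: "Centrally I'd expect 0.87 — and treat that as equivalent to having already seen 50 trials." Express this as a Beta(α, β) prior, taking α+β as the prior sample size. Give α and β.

Under the effective-sample-size interpretation, Beta(α, β) has prior mean α/(α+β) and prior sample size α+β.
So α+β = 50 and α/(α+β) = 0.87, giving α = 0.87·50 = 43.5 and β = 50 − 43.5 = 6.5.

α = 43.5, β = 6.5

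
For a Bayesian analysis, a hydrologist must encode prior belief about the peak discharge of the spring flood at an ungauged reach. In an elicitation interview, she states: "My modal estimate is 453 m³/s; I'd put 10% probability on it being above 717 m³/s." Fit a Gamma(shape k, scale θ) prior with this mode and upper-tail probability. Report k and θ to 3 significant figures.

Gamma(k,θ) with k>1 has mode (k−1)θ, so θ = 453/(k−1).
Need P(X < 717) = 0.9 with θ tied to k this way. Start at k = 2, θ = 453: P(X<717) ≈ 0.469.
Too low — raise k to concentrate. Iterating converges to k ≈ 9.9.
Then θ = 453/(9.9−1) ≈ 50.9.

k ≈ 9.9, θ ≈ 50.9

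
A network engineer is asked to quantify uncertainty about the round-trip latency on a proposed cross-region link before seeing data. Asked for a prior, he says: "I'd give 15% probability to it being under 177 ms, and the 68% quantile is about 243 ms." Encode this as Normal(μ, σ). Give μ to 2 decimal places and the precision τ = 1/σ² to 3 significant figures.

For Normal(μ,σ), the p-quantile is μ + z_p·σ. Here z_{0.15} = -1.036, z_{0.68} = 0.4677.
So 177 = μ − 1.036σ and 243 = μ + 0.4677σ.
Subtracting: σ = (243 − 177)/(0.4677 − (-1.036)) = 43.88.
Then μ = 177 − (-1.036)·43.88 = 222.48.
Precision τ = 1/σ² = 1/43.88² = 0.000519.

μ = 222.48, τ = 0.000519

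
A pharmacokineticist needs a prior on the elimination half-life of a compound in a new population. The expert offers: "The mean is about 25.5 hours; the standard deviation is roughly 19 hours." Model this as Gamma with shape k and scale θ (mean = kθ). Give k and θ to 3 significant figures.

k ≈ 1.8, θ ≈ 14.2

For Gamma(k, scale θ): mean = kθ, variance = kθ², so CV = 1/√k.
CV = SD/mean = 19/25.5 = 0.7451, hence k = 1/CV² = 1.8.
Then θ = mean/k = 25.5/1.8 = 14.2.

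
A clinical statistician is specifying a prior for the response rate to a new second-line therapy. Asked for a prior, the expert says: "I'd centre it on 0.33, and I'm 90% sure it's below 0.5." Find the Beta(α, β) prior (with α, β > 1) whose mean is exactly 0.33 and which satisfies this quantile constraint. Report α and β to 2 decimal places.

α ≈ 4.30, β ≈ 8.72

With mean 0.33 fixed, write α = 0.33s, β = 0.67s where s = α+β.
Need P(θ < 0.5) = 0.9 under Beta(0.33s, 0.67s). Normal approximation: (q−m)/√(m(1−m)/s) ≈ z_{0.9} = 1.28, so s ≈ 0.33·0.67·(1.28)²/(0.5−0.33)² = 12.6.
At s = 12.6: P(θ<0.5) ≈ 0.896. Adjusting to match 0.9 gives s ≈ 13.02.
So α = 0.33·13.02 ≈ 4.30, β = 0.67·13.02 ≈ 8.72.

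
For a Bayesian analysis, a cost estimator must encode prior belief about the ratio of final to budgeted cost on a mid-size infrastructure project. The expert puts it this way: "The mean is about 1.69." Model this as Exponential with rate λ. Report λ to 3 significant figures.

Exponential mean = 1/λ, so λ = 1/1.69 = 0.592.

λ ≈ 0.592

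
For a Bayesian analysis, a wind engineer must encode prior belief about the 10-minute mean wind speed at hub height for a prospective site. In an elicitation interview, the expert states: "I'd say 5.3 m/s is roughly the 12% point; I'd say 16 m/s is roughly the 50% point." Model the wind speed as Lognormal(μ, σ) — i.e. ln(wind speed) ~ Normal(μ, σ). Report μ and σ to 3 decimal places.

If T ~ Lognormal(μ,σ) then ln T ~ Normal(μ,σ), so the p-quantile of ln T is μ + z_p·σ.
ln(5.3) = 1.668 and ln(16) = 2.773; z_{0.12} = -1.175, z_{0.5} = 0.
σ = (2.773 − 1.668)/(0 − (-1.175)) = 0.940.
μ = 1.668 − (-1.175)·0.940 = 2.773.

μ ≈ 2.773, σ ≈ 0.940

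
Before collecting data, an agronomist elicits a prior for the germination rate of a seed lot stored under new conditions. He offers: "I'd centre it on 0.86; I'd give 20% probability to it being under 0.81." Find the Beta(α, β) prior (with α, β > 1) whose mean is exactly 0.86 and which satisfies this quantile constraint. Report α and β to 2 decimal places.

α ≈ 25.66, β ≈ 4.18

With mean 0.86 fixed, write α = 0.86s, β = 0.14s where s = α+β.
Need P(θ < 0.81) = 0.2 under Beta(0.86s, 0.14s). Normal approximation: (q−m)/√(m(1−m)/s) ≈ z_{0.2} = -0.842, so s ≈ 0.86·0.14·(-0.842)²/(0.81−0.86)² = 34.1.
At s = 34.1: P(θ<0.81) ≈ 0.188. Adjusting to match 0.2 gives s ≈ 29.83.
So α = 0.86·29.83 ≈ 25.66, β = 0.14·29.83 ≈ 4.18.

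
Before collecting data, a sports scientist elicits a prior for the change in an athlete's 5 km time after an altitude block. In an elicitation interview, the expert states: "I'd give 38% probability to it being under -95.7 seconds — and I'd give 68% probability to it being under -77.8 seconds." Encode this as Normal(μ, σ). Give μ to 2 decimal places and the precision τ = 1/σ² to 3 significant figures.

μ = -88.63, τ = 0.00187

For Normal(μ,σ), the p-quantile is μ + z_p·σ. Here z_{0.38} = -0.3055, z_{0.68} = 0.4677.
So -95.7 = μ − 0.3055σ and -77.8 = μ + 0.4677σ.
Subtracting: σ = (-77.8 − -95.7)/(0.4677 − (-0.3055)) = 23.15.
Then μ = -95.7 − (-0.3055)·23.15 = -88.63.
Precision τ = 1/σ² = 1/23.15² = 0.00187.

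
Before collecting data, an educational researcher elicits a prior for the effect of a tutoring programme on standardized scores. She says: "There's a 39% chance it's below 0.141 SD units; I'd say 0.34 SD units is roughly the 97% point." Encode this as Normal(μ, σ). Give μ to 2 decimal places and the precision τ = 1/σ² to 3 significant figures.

μ = 0.17, τ = 118

The p-quantile of Normal(μ,σ) is μ + z_p·σ, with z_{0.39} = -0.2793 and z_{0.97} = 1.881.
Eliminate σ: μ = (z₂·x₁ − z₁·x₂)/(z₂ − z₁) = (1.881·0.141 − (-0.2793)·0.34)/2.16 = 0.17.
Then σ = (x₂ − x₁)/(z₂ − z₁) = (0.34 − 0.141)/2.16 = 0.09.
Precision τ = 1/σ² = 1/0.09212² = 118.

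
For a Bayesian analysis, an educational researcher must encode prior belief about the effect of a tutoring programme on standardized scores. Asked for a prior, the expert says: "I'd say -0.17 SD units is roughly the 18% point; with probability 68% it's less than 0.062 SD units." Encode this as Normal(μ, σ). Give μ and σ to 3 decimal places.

The p-quantile of Normal(μ,σ) is μ + z_p·σ, with z_{0.18} = -0.9154 and z_{0.68} = 0.4677.
Eliminate σ: μ = (z₂·x₁ − z₁·x₂)/(z₂ − z₁) = (0.4677·-0.17 − (-0.9154)·0.062)/1.383 = -0.016.
Then σ = (x₂ − x₁)/(z₂ − z₁) = (0.062 − -0.17)/1.383 = 0.168.

μ = -0.016, σ = 0.168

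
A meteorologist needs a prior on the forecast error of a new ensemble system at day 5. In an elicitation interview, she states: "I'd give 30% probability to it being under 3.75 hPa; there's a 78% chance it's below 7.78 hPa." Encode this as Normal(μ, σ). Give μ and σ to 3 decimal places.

For Normal(μ,σ), the p-quantile is μ + z_p·σ. Here z_{0.3} = -0.5244, z_{0.78} = 0.7722.
So 3.75 = μ − 0.5244σ and 7.78 = μ + 0.7722σ.
Subtracting: σ = (7.78 − 3.75)/(0.7722 − (-0.5244)) = 3.108.
Then μ = 3.75 − (-0.5244)·3.108 = 5.380.

μ = 5.380, σ = 3.108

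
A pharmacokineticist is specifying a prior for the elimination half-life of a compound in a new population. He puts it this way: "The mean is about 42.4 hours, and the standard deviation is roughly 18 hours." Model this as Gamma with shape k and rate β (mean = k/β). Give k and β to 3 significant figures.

For Gamma(k, rate β): mean = k/β, variance = k/β², so CV = 1/√k.
CV = SD/mean = 18/42.4 = 0.4245, hence k = 1/CV² = 5.55.
Then β = k/mean = 5.55/42.4 = 0.131.

k ≈ 5.55, β ≈ 0.131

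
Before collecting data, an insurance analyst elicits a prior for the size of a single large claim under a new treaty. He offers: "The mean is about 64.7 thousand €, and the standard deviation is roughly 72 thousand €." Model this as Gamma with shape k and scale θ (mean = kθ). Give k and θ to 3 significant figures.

For Gamma(k, scale θ): mean = kθ, variance = kθ², so CV = 1/√k.
CV = SD/mean = 72/64.7 = 1.113, hence k = 1/CV² = 0.808.
Then θ = mean/k = 64.7/0.808 = 80.1.

k ≈ 0.808, θ ≈ 80.1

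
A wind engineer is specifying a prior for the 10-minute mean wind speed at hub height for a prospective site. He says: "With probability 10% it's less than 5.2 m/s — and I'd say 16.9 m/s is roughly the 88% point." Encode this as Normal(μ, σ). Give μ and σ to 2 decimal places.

μ = 11.30, σ = 4.76

The p-quantile of Normal(μ,σ) is μ + z_p·σ, with z_{0.1} = -1.282 and z_{0.88} = 1.175.
Eliminate σ: μ = (z₂·x₁ − z₁·x₂)/(z₂ − z₁) = (1.175·5.2 − (-1.282)·16.9)/2.457 = 11.30.
Then σ = (x₂ − x₁)/(z₂ − z₁) = (16.9 − 5.2)/2.457 = 4.76.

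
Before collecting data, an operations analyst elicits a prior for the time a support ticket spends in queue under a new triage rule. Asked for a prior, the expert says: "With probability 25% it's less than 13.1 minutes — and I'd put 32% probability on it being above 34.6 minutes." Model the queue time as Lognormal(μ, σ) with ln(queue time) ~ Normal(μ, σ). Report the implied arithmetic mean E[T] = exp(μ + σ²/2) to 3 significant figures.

If T ~ Lognormal(μ,σ) then ln T ~ Normal(μ,σ), so the p-quantile of ln T is μ + z_p·σ.
ln(13.1) = 2.573 and ln(34.6) = 3.544; z_{0.25} = -0.6745, z_{0.68} = 0.4677.
σ = (3.544 − 2.573)/(0.4677 − (-0.6745)) = 0.850.
μ = 2.573 − (-0.6745)·0.850 = 3.146.
E[T] = exp(μ + σ²/2) = exp(3.146 + 0.3615) = 33.4 minutes.

E[T] ≈ 33.4 minutes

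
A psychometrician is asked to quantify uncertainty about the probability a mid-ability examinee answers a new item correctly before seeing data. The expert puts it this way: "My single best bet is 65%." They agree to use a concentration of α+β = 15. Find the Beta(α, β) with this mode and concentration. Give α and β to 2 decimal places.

α = 9.45, β = 5.55

For α,β > 1 the Beta mode is (α−1)/(α+β−2). With α+β = 15, the mode is (α−1)/13.
Set (α−1)/13 = 0.65 → α = 1 + 0.65·13 = 9.45.
β = 15 − α = 5.55.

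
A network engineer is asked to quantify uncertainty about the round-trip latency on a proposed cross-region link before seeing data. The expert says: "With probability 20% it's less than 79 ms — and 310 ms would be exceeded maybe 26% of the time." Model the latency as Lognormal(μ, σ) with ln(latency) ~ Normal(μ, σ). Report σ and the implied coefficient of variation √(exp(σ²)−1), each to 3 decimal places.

If T ~ Lognormal(μ,σ) then ln T ~ Normal(μ,σ), so the p-quantile of ln T is μ + z_p·σ.
ln(79) = 4.369 and ln(310) = 5.737; z_{0.2} = -0.8416, z_{0.74} = 0.6433.
σ = (5.737 − 4.369)/(0.6433 − (-0.8416)) = 0.921.
μ = 4.369 − (-0.8416)·0.921 = 5.144.
CV = √(exp(σ²)−1) = √(exp(0.8476)−1) = 1.155.

σ ≈ 0.921, CV ≈ 1.155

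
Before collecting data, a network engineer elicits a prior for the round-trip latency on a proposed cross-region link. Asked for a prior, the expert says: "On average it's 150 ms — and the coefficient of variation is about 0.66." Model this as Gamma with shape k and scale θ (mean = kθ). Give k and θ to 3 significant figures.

For Gamma(k, scale θ): mean = kθ, variance = kθ², so CV = 1/√k.
CV = 0.66, hence k = 1/CV² = 2.3.
Then θ = mean/k = 150/2.3 = 65.3.

k ≈ 2.3, θ ≈ 65.3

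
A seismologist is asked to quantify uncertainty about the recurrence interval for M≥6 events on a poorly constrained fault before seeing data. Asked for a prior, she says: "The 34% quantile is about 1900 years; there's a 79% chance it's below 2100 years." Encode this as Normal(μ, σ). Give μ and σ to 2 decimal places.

The p-quantile of Normal(μ,σ) is μ + z_p·σ, with z_{0.34} = -0.4125 and z_{0.79} = 0.8064.
Eliminate σ: μ = (z₂·x₁ − z₁·x₂)/(z₂ − z₁) = (0.8064·1900 − (-0.4125)·2100)/1.219 = 1967.68.
Then σ = (x₂ − x₁)/(z₂ − z₁) = (2100 − 1900)/1.219 = 164.08.

μ = 1967.68, σ = 164.08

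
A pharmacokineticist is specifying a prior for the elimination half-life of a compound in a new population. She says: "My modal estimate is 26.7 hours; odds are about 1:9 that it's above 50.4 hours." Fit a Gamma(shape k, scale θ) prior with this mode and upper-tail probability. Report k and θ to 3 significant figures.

Gamma(k,θ) with k>1 has mode (k−1)θ, so θ = 26.7/(k−1).
Need P(X < 50.4) = 0.9 with θ tied to k this way. Start at k = 2, θ = 26.7: P(X<50.4) ≈ 0.563.
Too low — raise k to concentrate. Iterating converges to k ≈ 5.73.
Then θ = 26.7/(5.73−1) ≈ 5.64.

k ≈ 5.73, θ ≈ 5.64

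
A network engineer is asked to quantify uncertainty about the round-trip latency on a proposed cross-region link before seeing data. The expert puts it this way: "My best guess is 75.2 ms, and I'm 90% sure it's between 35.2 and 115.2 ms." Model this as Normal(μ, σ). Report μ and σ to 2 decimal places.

μ = 75.20, σ = 24.32

A symmetric 90% interval runs μ ± z·σ with z = 1.645.
Half-width = 40, so σ = 40/1.645 = 24.32.
μ is the stated best guess, 75.20.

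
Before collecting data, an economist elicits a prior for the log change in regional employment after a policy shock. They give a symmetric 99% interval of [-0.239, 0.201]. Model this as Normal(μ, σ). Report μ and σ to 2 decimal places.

μ = -0.02, σ = 0.09

A symmetric 99% interval runs μ ± z·σ with z = 2.576.
Half-width = 0.22, so σ = 0.22/2.576 = 0.09.
μ is the interval midpoint, -0.02.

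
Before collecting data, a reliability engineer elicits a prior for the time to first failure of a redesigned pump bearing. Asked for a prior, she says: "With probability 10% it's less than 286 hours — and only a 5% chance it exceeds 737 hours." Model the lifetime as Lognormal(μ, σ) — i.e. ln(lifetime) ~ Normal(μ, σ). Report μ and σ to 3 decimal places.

If T ~ Lognormal(μ,σ) then ln T ~ Normal(μ,σ), so the p-quantile of ln T is μ + z_p·σ.
ln(286) = 5.656 and ln(737) = 6.603; z_{0.1} = -1.282, z_{0.95} = 1.645.
σ = (6.603 − 5.656)/(1.645 − (-1.282)) = 0.323.
μ = 5.656 − (-1.282)·0.323 = 6.071.

μ ≈ 6.071, σ ≈ 0.323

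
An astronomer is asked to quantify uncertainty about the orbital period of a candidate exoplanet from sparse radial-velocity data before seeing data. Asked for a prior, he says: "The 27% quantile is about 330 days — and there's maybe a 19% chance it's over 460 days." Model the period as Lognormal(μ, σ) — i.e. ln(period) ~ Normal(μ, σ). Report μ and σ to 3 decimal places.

μ ≈ 5.936, σ ≈ 0.223

If T ~ Lognormal(μ,σ) then ln T ~ Normal(μ,σ), so the p-quantile of ln T is μ + z_p·σ.
ln(330) = 5.799 and ln(460) = 6.131; z_{0.27} = -0.6128, z_{0.81} = 0.8779.
σ = (6.131 − 5.799)/(0.8779 − (-0.6128)) = 0.223.
μ = 5.799 − (-0.6128)·0.223 = 5.936.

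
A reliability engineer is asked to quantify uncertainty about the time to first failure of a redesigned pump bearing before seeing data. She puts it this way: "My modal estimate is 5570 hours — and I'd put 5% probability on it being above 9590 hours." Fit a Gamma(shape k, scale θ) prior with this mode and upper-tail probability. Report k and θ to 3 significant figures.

k ≈ 10.5, θ ≈ 589

Gamma(k,θ) with k>1 has mode (k−1)θ, so θ = 5570/(k−1).
Need P(X < 9590) = 0.95 with θ tied to k this way. Start at k = 2, θ = 5570: P(X<9590) ≈ 0.513.
Too low — raise k to concentrate. Iterating converges to k ≈ 10.5.
Then θ = 5570/(10.5−1) ≈ 589.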